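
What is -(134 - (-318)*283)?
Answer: -90128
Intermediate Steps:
-(134 - (-318)*283) = -(134 - 318*(-283)) = -(134 + 89994) = -1*90128 = -90128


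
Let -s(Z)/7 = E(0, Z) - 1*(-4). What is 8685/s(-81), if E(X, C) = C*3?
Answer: 8685/1673 ≈ 5.1913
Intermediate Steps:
E(X, C) = 3*C
s(Z) = -28 - 21*Z (s(Z) = -7*(3*Z - 1*(-4)) = -7*(3*Z + 4) = -7*(4 + 3*Z) = -28 - 21*Z)
8685/s(-81) = 8685/(-28 - 21*(-81)) = 8685/(-28 + 1701) = 8685/1673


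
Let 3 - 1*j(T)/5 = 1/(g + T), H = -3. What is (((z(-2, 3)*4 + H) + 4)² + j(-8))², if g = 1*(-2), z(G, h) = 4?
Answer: 370881/4 ≈ 92720.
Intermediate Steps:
g = -2
j(T) = 15 - 5/(-2 + T)
(((z(-2, 3)*4 + H) + 4)² + j(-8))² = (((4*4 - 3) + 4)² + 5*(-7 + 3*(-8))/(-2 - 8))² = (((16 - 3) + 4)² + 5*(-7 - 24)/(-10))² = ((13 + 4)² + 5*(-⅒)*(-31))² = (17² + 31/2)² = (289 + 31/2)² = (609/2)² = 370881/4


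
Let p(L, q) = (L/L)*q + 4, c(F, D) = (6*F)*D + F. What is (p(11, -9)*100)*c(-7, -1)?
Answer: -17500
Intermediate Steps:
c(F, D) = F + 6*D*F (c(F, D) = 6*D*F + F = F + 6*D*F)
p(L, q) = 4 + q (p(L, q) = 1*q + 4 = q + 4 = 4 + q)
(p(11, -9)*100)*c(-7, -1) = ((4 - 9)*100)*(-7*(1 + 6*(-1))) = (-5*100)*(-7*(1 - 6)) = -(-3500)*(-5) = -500*35 = -17500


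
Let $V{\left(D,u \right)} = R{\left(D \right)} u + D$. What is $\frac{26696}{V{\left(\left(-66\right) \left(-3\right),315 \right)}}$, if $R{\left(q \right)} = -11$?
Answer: $- \frac{26696}{3267} \approx -8.1714$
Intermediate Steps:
$V{\left(D,u \right)} = D - 11 u$ ($V{\left(D,u \right)} = - 11 u + D = D - 11 u$)
$\frac{26696}{V{\left(\left(-66\right) \left(-3\right),315 \right)}} = \frac{26696}{\left(-66\right) \left(-3\right) - 3465} = \frac{26696}{198 - 3465} = \frac{26696}{-3267} = 26696 \left(- \frac{1}{3267}\right) = - \frac{26696}{3267}$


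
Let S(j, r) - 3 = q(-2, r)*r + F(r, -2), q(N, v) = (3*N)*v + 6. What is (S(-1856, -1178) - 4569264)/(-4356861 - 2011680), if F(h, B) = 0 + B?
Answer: 12902435/6368541 ≈ 2.0260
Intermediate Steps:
F(h, B) = B
q(N, v) = 6 + 3*N*v (q(N, v) = 3*N*v + 6 = 6 + 3*N*v)
S(j, r) = 1 + r*(6 - 6*r) (S(j, r) = 3 + ((6 + 3*(-2)*r)*r - 2) = 3 + ((6 - 6*r)*r - 2) = 3 + (r*(6 - 6*r) - 2) = 3 + (-2 + r*(6 - 6*r)) = 1 + r*(6 - 6*r))
(S(-1856, -1178) - 4569264)/(-4356861 - 2011680) = ((1 - 6*(-1178)*(-1 - 1178)) - 4569264)/(-4356861 - 2011680) = ((1 - 6*(-1178)*(-1179)) - 4569264)/(-6368541) = ((1 - 8333172) - 4569264)*(-1/6368541) = (-8333171 - 4569264)*(-1/6368541) = -12902435*(-1/6368541) = 12902435/6368541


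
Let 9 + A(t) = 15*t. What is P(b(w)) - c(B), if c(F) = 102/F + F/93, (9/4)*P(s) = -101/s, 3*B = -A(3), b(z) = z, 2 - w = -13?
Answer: 47177/8370 ≈ 5.6364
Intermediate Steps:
w = 15 (w = 2 - 1*(-13) = 2 + 13 = 15)
A(t) = -9 + 15*t
B = -12 (B = (-(-9 + 15*3))/3 = (-(-9 + 45))/3 = (-1*36)/3 = (⅓)*(-36) = -12)
P(s) = -404/(9*s) (P(s) = 4*(-101/s)/9 = -404/(9*s))
c(F) = 102/F + F/93 (c(F) = 102/F + F*(1/93) = 102/F + F/93)
P(b(w)) - c(B) = -404/9/15 - (102/(-12) + (1/93)*(-12)) = -404/9*1/15 - (102*(-1/12) - 4/31) = -404/135 - (-17/2 - 4/31) = -404/135 - 1*(-535/62) = -404/135 + 535/62 = 47177/8370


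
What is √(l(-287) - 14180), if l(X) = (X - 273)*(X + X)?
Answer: 6*√8535 ≈ 554.31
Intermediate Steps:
l(X) = 2*X*(-273 + X) (l(X) = (-273 + X)*(2*X) = 2*X*(-273 + X))
√(l(-287) - 14180) = √(2*(-287)*(-273 - 287) - 14180) = √(2*(-287)*(-560) - 14180) = √(321440 - 14180) = √307260 = 6*√8535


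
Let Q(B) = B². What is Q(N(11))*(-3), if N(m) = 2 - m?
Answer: -243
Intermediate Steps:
Q(N(11))*(-3) = (2 - 1*11)²*(-3) = (2 - 11)²*(-3) = (-9)²*(-3) = 81*(-3) = -243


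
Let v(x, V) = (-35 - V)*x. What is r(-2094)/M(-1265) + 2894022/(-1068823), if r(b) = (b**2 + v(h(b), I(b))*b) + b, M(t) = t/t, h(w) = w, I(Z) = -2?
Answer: -149973875186280/1068823 ≈ -1.4032e+8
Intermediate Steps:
M(t) = 1
v(x, V) = x*(-35 - V)
r(b) = b - 32*b**2 (r(b) = (b**2 + (-b*(35 - 2))*b) + b = (b**2 + (-1*b*33)*b) + b = (b**2 + (-33*b)*b) + b = (b**2 - 33*b**2) + b = -32*b**2 + b = b - 32*b**2)
r(-2094)/M(-1265) + 2894022/(-1068823) = -2094*(1 - 32*(-2094))/1 + 2894022/(-1068823) = -2094*(1 + 67008)*1 + 2894022*(-1/1068823) = -2094*67009*1 - 2894022/1068823 = -140316846*1 - 2894022/1068823 = -140316846 - 2894022/1068823 = -149973875186280/1068823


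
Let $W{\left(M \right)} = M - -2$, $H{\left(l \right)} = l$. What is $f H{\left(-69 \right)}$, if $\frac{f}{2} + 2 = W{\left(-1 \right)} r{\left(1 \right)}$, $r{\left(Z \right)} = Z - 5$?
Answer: $828$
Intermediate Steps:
$r{\left(Z \right)} = -5 + Z$
$W{\left(M \right)} = 2 + M$ ($W{\left(M \right)} = M + 2 = 2 + M$)
$f = -12$ ($f = -4 + 2 \left(2 - 1\right) \left(-5 + 1\right) = -4 + 2 \cdot 1 \left(-4\right) = -4 + 2 \left(-4\right) = -4 - 8 = -12$)
$f H{\left(-69 \right)} = \left(-12\right) \left(-69\right) = 828$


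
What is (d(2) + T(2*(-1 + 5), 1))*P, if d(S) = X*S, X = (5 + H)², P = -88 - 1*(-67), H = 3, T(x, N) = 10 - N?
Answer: -2877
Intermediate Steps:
P = -21 (P = -88 + 67 = -21)
X = 64 (X = (5 + 3)² = 8² = 64)
d(S) = 64*S
(d(2) + T(2*(-1 + 5), 1))*P = (64*2 + (10 - 1*1))*(-21) = (128 + (10 - 1))*(-21) = (128 + 9)*(-21) = 137*(-21) = -2877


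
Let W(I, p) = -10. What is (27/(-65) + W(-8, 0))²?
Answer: 458329/4225 ≈ 108.48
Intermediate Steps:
(27/(-65) + W(-8, 0))² = (27/(-65) - 10)² = (27*(-1/65) - 10)² = (-27/65 - 10)² = (-677/65)² = 458329/4225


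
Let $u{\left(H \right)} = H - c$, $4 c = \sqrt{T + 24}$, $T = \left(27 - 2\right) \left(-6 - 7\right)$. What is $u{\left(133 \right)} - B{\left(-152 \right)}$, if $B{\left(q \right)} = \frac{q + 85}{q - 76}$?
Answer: $\frac{30257}{228} - \frac{i \sqrt{301}}{4} \approx 132.71 - 4.3373 i$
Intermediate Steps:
$T = -325$ ($T = 25 \left(-13\right) = -325$)
$B{\left(q \right)} = \frac{85 + q}{-76 + q}$
$c = \frac{i \sqrt{301}}{4}$ ($c = \frac{\sqrt{-325 + 24}}{4} = \frac{\sqrt{-301}}{4} = \frac{i \sqrt{301}}{4} \approx 4.3373 i$)
$u{\left(H \right)} = H - \frac{i \sqrt{301}}{4}$
$u{\left(133 \right)} - B{\left(-152 \right)} = \left(133 - \frac{i \sqrt{301}}{4}\right) - \frac{85 - 152}{-76 - 152} = \left(133 - \frac{i \sqrt{301}}{4}\right) - \frac{1}{-228} \left(-67\right) = \left(133 - \frac{i \sqrt{301}}{4}\right) - \left(- \frac{1}{228}\right) \left(-67\right) = \left(133 - \frac{i \sqrt{301}}{4}\right) - \frac{67}{228} = \frac{30257}{228} - \frac{i \sqrt{301}}{4}$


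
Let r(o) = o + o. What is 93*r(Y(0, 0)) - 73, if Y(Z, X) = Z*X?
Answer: -73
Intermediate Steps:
Y(Z, X) = X*Z
r(o) = 2*o
93*r(Y(0, 0)) - 73 = 93*(2*(0*0)) - 73 = 93*(2*0) - 73 = 93*0 - 73 = 0 - 73 = -73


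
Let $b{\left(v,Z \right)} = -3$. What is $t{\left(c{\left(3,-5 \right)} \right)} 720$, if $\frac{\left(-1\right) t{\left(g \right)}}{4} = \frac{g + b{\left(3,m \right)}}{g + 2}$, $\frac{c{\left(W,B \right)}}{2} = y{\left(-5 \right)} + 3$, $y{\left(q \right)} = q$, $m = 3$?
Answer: $-10080$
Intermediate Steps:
$c{\left(W,B \right)} = -4$ ($c{\left(W,B \right)} = 2 \left(-5 + 3\right) = 2 \left(-2\right) = -4$)
$t{\left(g \right)} = - \frac{4 \left(-3 + g\right)}{2 + g}$ ($t{\left(g \right)} = - 4 \frac{g - 3}{g + 2} = - 4 \frac{-3 + g}{2 + g} = - \frac{4 \left(-3 + g\right)}{2 + g}$)
$t{\left(c{\left(3,-5 \right)} \right)} 720 = \frac{4 \left(3 - -4\right)}{2 - 4} \cdot 720 = \frac{4 \left(3 + 4\right)}{-2} \cdot 720 = 4 \left(- \frac{1}{2}\right) 7 \cdot 720 = \left(-14\right) 720 = -10080$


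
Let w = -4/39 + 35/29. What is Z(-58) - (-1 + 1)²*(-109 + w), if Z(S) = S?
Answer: -58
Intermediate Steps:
w = 1249/1131 (w = -4*1/39 + 35*(1/29) = -4/39 + 35/29 = 1249/1131 ≈ 1.1043)
Z(-58) - (-1 + 1)²*(-109 + w) = -58 - (-1 + 1)²*(-109 + 1249/1131) = -58 - 0²*(-122030)/1131 = -58 - 0*(-122030)/1131 = -58 - 1*0 = -58 + 0 = -58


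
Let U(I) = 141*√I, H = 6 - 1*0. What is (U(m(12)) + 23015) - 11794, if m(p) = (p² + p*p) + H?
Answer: 11221 + 987*√6 ≈ 13639.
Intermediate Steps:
H = 6 (H = 6 + 0 = 6)
m(p) = 6 + 2*p² (m(p) = (p² + p*p) + 6 = (p² + p²) + 6 = 2*p² + 6 = 6 + 2*p²)
(U(m(12)) + 23015) - 11794 = (141*√(6 + 2*12²) + 23015) - 11794 = (141*√(6 + 2*144) + 23015) - 11794 = (141*√(6 + 288) + 23015) - 11794 = (141*√294 + 23015) - 11794 = (141*(7*√6) + 23015) - 11794 = (987*√6 + 23015) - 11794 = (23015 + 987*√6) - 11794 = 11221 + 987*√6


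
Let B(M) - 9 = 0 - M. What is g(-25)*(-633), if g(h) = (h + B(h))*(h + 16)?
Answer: 51273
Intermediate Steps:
B(M) = 9 - M (B(M) = 9 + (0 - M) = 9 - M)
g(h) = 144 + 9*h (g(h) = (h + (9 - h))*(h + 16) = 9*(16 + h) = 144 + 9*h)
g(-25)*(-633) = (144 + 9*(-25))*(-633) = (144 - 225)*(-633) = -81*(-633) = 51273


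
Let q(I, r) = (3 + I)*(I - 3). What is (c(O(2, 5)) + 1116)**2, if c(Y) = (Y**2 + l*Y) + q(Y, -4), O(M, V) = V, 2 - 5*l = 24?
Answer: 1288225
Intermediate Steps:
l = -22/5 (l = 2/5 - 1/5*24 = 2/5 - 24/5 = -22/5 ≈ -4.4000)
q(I, r) = (-3 + I)*(3 + I) (q(I, r) = (3 + I)*(-3 + I) = (-3 + I)*(3 + I))
c(Y) = -9 + 2*Y**2 - 22*Y/5 (c(Y) = (Y**2 - 22*Y/5) + (-9 + Y**2) = -9 + 2*Y**2 - 22*Y/5)
(c(O(2, 5)) + 1116)**2 = ((-9 + 2*5**2 - 22/5*5) + 1116)**2 = ((-9 + 2*25 - 22) + 1116)**2 = ((-9 + 50 - 22) + 1116)**2 = (19 + 1116)**2 = 1135**2 = 1288225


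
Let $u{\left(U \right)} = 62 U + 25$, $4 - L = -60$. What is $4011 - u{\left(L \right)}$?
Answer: $18$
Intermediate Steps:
$L = 64$ ($L = 4 - -60 = 4 + 60 = 64$)
$u{\left(U \right)} = 25 + 62 U$
$4011 - u{\left(L \right)} = 4011 - \left(25 + 62 \cdot 64\right) = 4011 - \left(25 + 3968\right) = 4011 - 3993 = 18$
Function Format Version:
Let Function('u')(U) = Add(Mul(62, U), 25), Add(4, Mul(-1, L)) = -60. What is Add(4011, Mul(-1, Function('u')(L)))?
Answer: 18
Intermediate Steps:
L = 64 (L = Add(4, Mul(-1, -60)) = Add(4, 60) = 64)
Function('u')(U) = Add(25, Mul(62, U))
Add(4011, Mul(-1, Function('u')(L))) = Add(4011, Mul(-1, Add(25, Mul(62, 64)))) = Add(4011, Mul(-1, Add(25, 3968))) = Add(4011, Mul(-1, 3993)) = Add(4011, -3993) = 18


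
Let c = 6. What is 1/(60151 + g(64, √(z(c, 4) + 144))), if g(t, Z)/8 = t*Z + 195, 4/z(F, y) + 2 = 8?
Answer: 185133/11310972067 - 512*√1302/11310972067 ≈ 1.4734e-5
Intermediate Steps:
z(F, y) = ⅔ (z(F, y) = 4/(-2 + 8) = 4/6 = 4*(⅙) = ⅔)
g(t, Z) = 1560 + 8*Z*t (g(t, Z) = 8*(t*Z + 195) = 8*(Z*t + 195) = 8*(195 + Z*t) = 1560 + 8*Z*t)
1/(60151 + g(64, √(z(c, 4) + 144))) = 1/(60151 + (1560 + 8*√(⅔ + 144)*64)) = 1/(60151 + (1560 + 8*√(434/3)*64)) = 1/(60151 + (1560 + 8*(√1302/3)*64)) = 1/(60151 + (1560 + 512*√1302/3)) = 1/(61711 + 512*√1302/3)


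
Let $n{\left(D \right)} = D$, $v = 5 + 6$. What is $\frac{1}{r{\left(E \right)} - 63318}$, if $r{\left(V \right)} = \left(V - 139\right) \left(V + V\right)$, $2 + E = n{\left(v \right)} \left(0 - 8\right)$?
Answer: $- \frac{1}{22098} \approx -4.5253 \cdot 10^{-5}$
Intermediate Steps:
$v = 11$
$E = -90$ ($E = -2 + 11 \left(0 - 8\right) = -2 + 11 \left(-8\right) = -2 - 88 = -90$)
$r{\left(V \right)} = 2 V \left(-139 + V\right)$ ($r{\left(V \right)} = \left(-139 + V\right) 2 V = 2 V \left(-139 + V\right)$)
$\frac{1}{r{\left(E \right)} - 63318} = \frac{1}{2 \left(-90\right) \left(-139 - 90\right) - 63318} = \frac{1}{2 \left(-90\right) \left(-229\right) - 63318} = \frac{1}{41220 - 63318} = \frac{1}{-22098} = - \frac{1}{22098}$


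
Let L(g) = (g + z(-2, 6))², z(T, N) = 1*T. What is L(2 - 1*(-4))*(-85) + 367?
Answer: -993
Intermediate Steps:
z(T, N) = T
L(g) = (-2 + g)² (L(g) = (g - 2)² = (-2 + g)²)
L(2 - 1*(-4))*(-85) + 367 = (-2 + (2 - 1*(-4)))²*(-85) + 367 = (-2 + (2 + 4))²*(-85) + 367 = (-2 + 6)²*(-85) + 367 = 4²*(-85) + 367 = 16*(-85) + 367 = -1360 + 367 = -993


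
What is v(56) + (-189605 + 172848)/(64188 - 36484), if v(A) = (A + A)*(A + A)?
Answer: 347502219/27704 ≈ 12543.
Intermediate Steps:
v(A) = 4*A² (v(A) = (2*A)*(2*A) = 4*A²)
v(56) + (-189605 + 172848)/(64188 - 36484) = 4*56² + (-189605 + 172848)/(64188 - 36484) = 4*3136 - 16757/27704 = 12544 - 16757*1/27704 = 12544 - 16757/27704 = 347502219/27704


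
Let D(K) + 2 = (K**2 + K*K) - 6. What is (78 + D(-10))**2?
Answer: 72900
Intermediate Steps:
D(K) = -8 + 2*K**2 (D(K) = -2 + ((K**2 + K*K) - 6) = -2 + ((K**2 + K**2) - 6) = -2 + (2*K**2 - 6) = -2 + (-6 + 2*K**2) = -8 + 2*K**2)
(78 + D(-10))**2 = (78 + (-8 + 2*(-10)**2))**2 = (78 + (-8 + 2*100))**2 = (78 + (-8 + 200))**2 = (78 + 192)**2 = 270**2 = 72900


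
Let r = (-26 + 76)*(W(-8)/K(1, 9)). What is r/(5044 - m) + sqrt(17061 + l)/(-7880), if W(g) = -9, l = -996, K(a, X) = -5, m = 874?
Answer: 3/139 - 3*sqrt(1785)/7880 ≈ 0.0054980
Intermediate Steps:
r = 90 (r = (-26 + 76)*(-9/(-5)) = 50*(-9*(-1/5)) = 50*(9/5) = 90)
r/(5044 - m) + sqrt(17061 + l)/(-7880) = 90/(5044 - 1*874) + sqrt(17061 - 996)/(-7880) = 90/(5044 - 874) + sqrt(16065)*(-1/7880) = 90/4170 + (3*sqrt(1785))*(-1/7880) = 90*(1/4170) - 3*sqrt(1785)/7880 = 3/139 - 3*sqrt(1785)/7880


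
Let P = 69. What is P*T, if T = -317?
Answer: -21873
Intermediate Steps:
P*T = 69*(-317) = -21873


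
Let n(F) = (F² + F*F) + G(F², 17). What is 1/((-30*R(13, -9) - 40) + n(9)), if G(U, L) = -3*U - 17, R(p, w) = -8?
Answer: 1/102 ≈ 0.0098039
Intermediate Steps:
G(U, L) = -17 - 3*U
n(F) = -17 - F² (n(F) = (F² + F*F) + (-17 - 3*F²) = (F² + F²) + (-17 - 3*F²) = 2*F² + (-17 - 3*F²) = -17 - F²)
1/((-30*R(13, -9) - 40) + n(9)) = 1/((-30*(-8) - 40) + (-17 - 1*9²)) = 1/((240 - 40) + (-17 - 1*81)) = 1/(200 + (-17 - 81)) = 1/(200 - 98) = 1/102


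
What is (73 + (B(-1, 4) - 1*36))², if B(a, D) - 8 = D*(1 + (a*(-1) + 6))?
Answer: 5929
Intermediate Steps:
B(a, D) = 8 + D*(7 - a) (B(a, D) = 8 + D*(1 + (a*(-1) + 6)) = 8 + D*(1 + (-a + 6)) = 8 + D*(1 + (6 - a)) = 8 + D*(7 - a))
(73 + (B(-1, 4) - 1*36))² = (73 + ((8 + 7*4 - 1*4*(-1)) - 1*36))² = (73 + ((8 + 28 + 4) - 36))² = (73 + (40 - 36))² = (73 + 4)² = 77² = 5929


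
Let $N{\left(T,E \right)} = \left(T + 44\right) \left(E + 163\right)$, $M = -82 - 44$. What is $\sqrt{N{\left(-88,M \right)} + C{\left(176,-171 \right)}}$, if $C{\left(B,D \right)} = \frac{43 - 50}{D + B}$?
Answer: $\frac{i \sqrt{40735}}{5} \approx 40.366 i$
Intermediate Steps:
$M = -126$
$N{\left(T,E \right)} = \left(44 + T\right) \left(163 + E\right)$
$C{\left(B,D \right)} = - \frac{7}{B + D}$
$\sqrt{N{\left(-88,M \right)} + C{\left(176,-171 \right)}} = \sqrt{\left(7172 + 44 \left(-126\right) + 163 \left(-88\right) - -11088\right) - \frac{7}{176 - 171}} = \sqrt{\left(7172 - 5544 - 14344 + 11088\right) - \frac{7}{5}} = \sqrt{-1628 - \frac{7}{5}} = \sqrt{- \frac{8147}{5}} = \frac{i \sqrt{40735}}{5}$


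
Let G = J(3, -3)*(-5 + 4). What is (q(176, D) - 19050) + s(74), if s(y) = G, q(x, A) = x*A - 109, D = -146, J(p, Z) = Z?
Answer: -44852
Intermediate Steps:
G = 3 (G = -3*(-5 + 4) = -3*(-1) = 3)
q(x, A) = -109 + A*x (q(x, A) = A*x - 109 = -109 + A*x)
s(y) = 3
(q(176, D) - 19050) + s(74) = ((-109 - 146*176) - 19050) + 3 = ((-109 - 25696) - 19050) + 3 = (-25805 - 19050) + 3 = -44855 + 3 = -44852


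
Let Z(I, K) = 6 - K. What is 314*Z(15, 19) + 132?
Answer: -3950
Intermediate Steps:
314*Z(15, 19) + 132 = 314*(6 - 1*19) + 132 = 314*(6 - 19) + 132 = 314*(-13) + 132 = -4082 + 132 = -3950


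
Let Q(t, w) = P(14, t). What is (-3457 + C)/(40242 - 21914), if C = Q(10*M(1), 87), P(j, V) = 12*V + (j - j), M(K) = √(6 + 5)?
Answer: -3457/18328 + 15*√11/2291 ≈ -0.16690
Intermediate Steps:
M(K) = √11
P(j, V) = 12*V (P(j, V) = 12*V + 0 = 12*V)
Q(t, w) = 12*t
C = 120*√11 (C = 12*(10*√11) = 120*√11 ≈ 398.00)
(-3457 + C)/(40242 - 21914) = (-3457 + 120*√11)/(40242 - 21914) = (-3457 + 120*√11)/18328 = (-3457 + 120*√11)*(1/18328) = -3457/18328 + 15*√11/2291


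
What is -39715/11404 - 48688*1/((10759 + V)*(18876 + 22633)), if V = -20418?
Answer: -15922595404213/4572267655124 ≈ -3.4824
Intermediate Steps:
-39715/11404 - 48688*1/((10759 + V)*(18876 + 22633)) = -39715/11404 - 48688*1/((10759 - 20418)*(18876 + 22633)) = -39715*1/11404 - 48688/(41509*(-9659)) = -39715/11404 - 48688/(-400935431) = -39715/11404 - 48688*(-1/400935431) = -39715/11404 + 48688/400935431 = -15922595404213/4572267655124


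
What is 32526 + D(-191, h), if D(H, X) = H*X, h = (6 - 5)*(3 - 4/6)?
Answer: 96241/3 ≈ 32080.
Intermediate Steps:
h = 7/3 (h = 1*(3 - 4*⅙) = 1*(3 - ⅔) = 1*(7/3) = 7/3 ≈ 2.3333)
32526 + D(-191, h) = 32526 - 191*7/3 = 32526 - 1337/3 = 96241/3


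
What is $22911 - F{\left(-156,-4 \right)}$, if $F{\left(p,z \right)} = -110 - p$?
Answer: $22865$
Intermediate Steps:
$22911 - F{\left(-156,-4 \right)} = 22911 - \left(-110 - -156\right) = 22911 - \left(-110 + 156\right) = 22911 - 46 = 22865$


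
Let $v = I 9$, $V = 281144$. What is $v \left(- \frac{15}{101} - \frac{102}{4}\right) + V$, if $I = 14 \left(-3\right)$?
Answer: $\frac{29374753}{101} \approx 2.9084 \cdot 10^{5}$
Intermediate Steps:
$I = -42$
$v = -378$ ($v = \left(-42\right) 9 = -378$)
$v \left(- \frac{15}{101} - \frac{102}{4}\right) + V = - 378 \left(- \frac{15}{101} - \frac{102}{4}\right) + 281144 = - 378 \left(\left(-15\right) \frac{1}{101} - \frac{51}{2}\right) + 281144 = - 378 \left(- \frac{15}{101} - \frac{51}{2}\right) + 281144 = \left(-378\right) \left(- \frac{5181}{202}\right) + 281144 = \frac{979209}{101} + 281144 = \frac{29374753}{101}$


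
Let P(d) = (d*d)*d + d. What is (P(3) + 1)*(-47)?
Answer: -1457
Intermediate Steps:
P(d) = d + d³ (P(d) = d²*d + d = d³ + d = d + d³)
(P(3) + 1)*(-47) = ((3 + 3³) + 1)*(-47) = ((3 + 27) + 1)*(-47) = (30 + 1)*(-47) = 31*(-47) = -1457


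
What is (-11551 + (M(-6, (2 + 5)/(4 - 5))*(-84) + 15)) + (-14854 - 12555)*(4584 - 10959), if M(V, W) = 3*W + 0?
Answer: 174722603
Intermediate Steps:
M(V, W) = 3*W
(-11551 + (M(-6, (2 + 5)/(4 - 5))*(-84) + 15)) + (-14854 - 12555)*(4584 - 10959) = (-11551 + ((3*((2 + 5)/(4 - 5)))*(-84) + 15)) + (-14854 - 12555)*(4584 - 10959) = (-11551 + ((3*(7/(-1)))*(-84) + 15)) - 27409*(-6375) = (-11551 + ((3*(7*(-1)))*(-84) + 15)) + 174732375 = (-11551 + ((3*(-7))*(-84) + 15)) + 174732375 = (-11551 + (-21*(-84) + 15)) + 174732375 = (-11551 + (1764 + 15)) + 174732375 = (-11551 + 1779) + 174732375 = -9772 + 174732375 = 174722603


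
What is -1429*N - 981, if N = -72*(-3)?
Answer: -309645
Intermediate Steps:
N = 216
-1429*N - 981 = -1429*216 - 981 = -308664 - 981 = -309645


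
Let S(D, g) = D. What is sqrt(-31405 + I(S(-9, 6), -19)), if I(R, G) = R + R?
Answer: 67*I*sqrt(7) ≈ 177.27*I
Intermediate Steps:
I(R, G) = 2*R
sqrt(-31405 + I(S(-9, 6), -19)) = sqrt(-31405 + 2*(-9)) = sqrt(-31405 - 18) = sqrt(-31423) = 67*I*sqrt(7)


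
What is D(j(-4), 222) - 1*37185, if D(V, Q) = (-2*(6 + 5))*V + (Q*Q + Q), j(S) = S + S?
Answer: 12497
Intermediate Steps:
j(S) = 2*S
D(V, Q) = Q + Q² - 22*V (D(V, Q) = (-2*11)*V + (Q² + Q) = -22*V + (Q + Q²) = Q + Q² - 22*V)
D(j(-4), 222) - 1*37185 = (222 + 222² - 44*(-4)) - 1*37185 = (222 + 49284 - 22*(-8)) - 37185 = (222 + 49284 + 176) - 37185 = 49682 - 37185 = 12497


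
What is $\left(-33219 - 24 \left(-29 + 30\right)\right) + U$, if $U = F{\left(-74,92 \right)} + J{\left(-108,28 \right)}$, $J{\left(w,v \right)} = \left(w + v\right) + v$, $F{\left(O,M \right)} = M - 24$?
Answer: $-33227$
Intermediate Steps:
$F{\left(O,M \right)} = -24 + M$
$J{\left(w,v \right)} = w + 2 v$ ($J{\left(w,v \right)} = \left(v + w\right) + v = w + 2 v$)
$U = 16$ ($U = \left(-24 + 92\right) + \left(-108 + 2 \cdot 28\right) = 68 + \left(-108 + 56\right) = 68 - 52 = 16$)
$\left(-33219 - 24 \left(-29 + 30\right)\right) + U = \left(-33219 - 24 \left(-29 + 30\right)\right) + 16 = \left(-33219 - 24\right) + 16 = -33243 + 16 = -33227$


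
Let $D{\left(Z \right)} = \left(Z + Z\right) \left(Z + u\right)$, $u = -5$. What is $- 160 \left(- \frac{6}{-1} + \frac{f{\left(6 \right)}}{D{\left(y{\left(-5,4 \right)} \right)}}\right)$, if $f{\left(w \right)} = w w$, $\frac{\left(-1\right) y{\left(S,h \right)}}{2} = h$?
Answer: $- \frac{12840}{13} \approx -987.69$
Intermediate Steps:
$y{\left(S,h \right)} = - 2 h$
$D{\left(Z \right)} = 2 Z \left(-5 + Z\right)$ ($D{\left(Z \right)} = \left(Z + Z\right) \left(Z - 5\right) = 2 Z \left(-5 + Z\right)$)
$f{\left(w \right)} = w^{2}$
$- 160 \left(- \frac{6}{-1} + \frac{f{\left(6 \right)}}{D{\left(y{\left(-5,4 \right)} \right)}}\right) = - 160 \left(- \frac{6}{-1} + \frac{6^{2}}{2 \left(\left(-2\right) 4\right) \left(-5 - 8\right)}\right) = - 160 \left(\left(-6\right) \left(-1\right) + \frac{36}{2 \left(-8\right) \left(-5 - 8\right)}\right) = - 160 \left(6 + \frac{36}{2 \left(-8\right) \left(-13\right)}\right) = - 160 \left(6 + \frac{36}{208}\right) = - 160 \left(6 + 36 \cdot \frac{1}{208}\right) = - 160 \left(6 + \frac{9}{52}\right) = \left(-160\right) \frac{321}{52} = - \frac{12840}{13}$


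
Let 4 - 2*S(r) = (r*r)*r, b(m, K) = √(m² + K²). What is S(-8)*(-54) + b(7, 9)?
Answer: -13932 + √130 ≈ -13921.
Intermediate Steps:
b(m, K) = √(K² + m²)
S(r) = 2 - r³/2 (S(r) = 2 - r*r*r/2 = 2 - r²*r/2 = 2 - r³/2)
S(-8)*(-54) + b(7, 9) = (2 - ½*(-8)³)*(-54) + √(9² + 7²) = (2 - ½*(-512))*(-54) + √(81 + 49) = (2 + 256)*(-54) + √130 = 258*(-54) + √130 = -13932 + √130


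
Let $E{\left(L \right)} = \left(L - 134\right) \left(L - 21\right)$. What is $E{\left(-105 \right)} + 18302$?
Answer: $48416$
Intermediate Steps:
$E{\left(L \right)} = \left(-134 + L\right) \left(-21 + L\right)$
$E{\left(-105 \right)} + 18302 = \left(2814 + \left(-105\right)^{2} - -16275\right) + 18302 = \left(2814 + 11025 + 16275\right) + 18302 = 30114 + 18302 = 48416$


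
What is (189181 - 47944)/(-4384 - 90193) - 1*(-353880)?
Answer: 33468767523/94577 ≈ 3.5388e+5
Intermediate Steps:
(189181 - 47944)/(-4384 - 90193) - 1*(-353880) = 141237/(-94577) + 353880 = 141237*(-1/94577) + 353880 = -141237/94577 + 353880 = 33468767523/94577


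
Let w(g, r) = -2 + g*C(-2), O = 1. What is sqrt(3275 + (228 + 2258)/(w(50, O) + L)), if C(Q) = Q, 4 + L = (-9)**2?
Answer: 3*sqrt(8821)/5 ≈ 56.352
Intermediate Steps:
L = 77 (L = -4 + (-9)**2 = -4 + 81 = 77)
w(g, r) = -2 - 2*g (w(g, r) = -2 + g*(-2) = -2 - 2*g)
sqrt(3275 + (228 + 2258)/(w(50, O) + L)) = sqrt(3275 + (228 + 2258)/((-2 - 2*50) + 77)) = sqrt(3275 + 2486/((-2 - 100) + 77)) = sqrt(3275 + 2486/(-102 + 77)) = sqrt(3275 + 2486/(-25)) = sqrt(3275 + 2486*(-1/25)) = sqrt(3275 - 2486/25) = sqrt(79389/25) = 3*sqrt(8821)/5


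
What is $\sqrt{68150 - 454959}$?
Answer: $i \sqrt{386809} \approx 621.94 i$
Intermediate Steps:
$\sqrt{68150 - 454959} = \sqrt{-386809} = i \sqrt{386809}$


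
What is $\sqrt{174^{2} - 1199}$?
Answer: $\sqrt{29077} \approx 170.52$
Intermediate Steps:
$\sqrt{174^{2} - 1199} = \sqrt{30276 - 1199} = \sqrt{29077}$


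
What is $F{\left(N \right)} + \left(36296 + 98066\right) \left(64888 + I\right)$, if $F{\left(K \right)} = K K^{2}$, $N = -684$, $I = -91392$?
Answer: $-3881143952$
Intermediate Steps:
$F{\left(K \right)} = K^{3}$
$F{\left(N \right)} + \left(36296 + 98066\right) \left(64888 + I\right) = \left(-684\right)^{3} + \left(36296 + 98066\right) \left(64888 - 91392\right) = -320013504 + 134362 \left(-26504\right) = -320013504 - 3561130448 = -3881143952$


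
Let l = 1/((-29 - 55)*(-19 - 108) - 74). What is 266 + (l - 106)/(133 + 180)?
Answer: 880912289/3315922 ≈ 265.66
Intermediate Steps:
l = 1/10594 (l = 1/(-84*(-127) - 74) = 1/(10668 - 74) = 1/10594 ≈ 9.4393e-5)
266 + (l - 106)/(133 + 180) = 266 + (1/10594 - 106)/(133 + 180) = 266 - 1122963/10594/313 = 266 - 1122963/10594*1/313 = 266 - 1122963/3315922 = 880912289/3315922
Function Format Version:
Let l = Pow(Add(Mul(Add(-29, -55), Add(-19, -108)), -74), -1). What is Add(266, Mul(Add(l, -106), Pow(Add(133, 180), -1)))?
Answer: Rational(880912289, 3315922) ≈ 265.66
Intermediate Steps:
l = Rational(1, 10594) (l = Pow(Add(Mul(-84, -127), -74), -1) = Pow(Add(10668, -74), -1) = Pow(10594, -1) = Rational(1, 10594) ≈ 9.4393e-5)
Add(266, Mul(Add(l, -106), Pow(Add(133, 180), -1))) = Add(266, Mul(Add(Rational(1, 10594), -106), Pow(Add(133, 180), -1))) = Add(266, Mul(Rational(-1122963, 10594), Pow(313, -1))) = Add(266, Mul(Rational(-1122963, 10594), Rational(1, 313))) = Add(266, Rational(-1122963, 3315922)) = Rational(880912289, 3315922)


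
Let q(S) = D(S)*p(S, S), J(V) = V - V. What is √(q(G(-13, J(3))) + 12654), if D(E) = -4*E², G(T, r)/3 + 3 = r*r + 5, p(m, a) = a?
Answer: 3*√1310 ≈ 108.58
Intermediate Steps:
J(V) = 0
G(T, r) = 6 + 3*r² (G(T, r) = -9 + 3*(r*r + 5) = -9 + 3*(r² + 5) = -9 + 3*(5 + r²) = -9 + (15 + 3*r²) = 6 + 3*r²)
q(S) = -4*S³ (q(S) = (-4*S²)*S = -4*S³)
√(q(G(-13, J(3))) + 12654) = √(-4*(6 + 3*0²)³ + 12654) = √(-4*(6 + 3*0)³ + 12654) = √(-4*(6 + 0)³ + 12654) = √(-4*6³ + 12654) = √(-4*216 + 12654) = √(-864 + 12654) = √11790 = 3*√1310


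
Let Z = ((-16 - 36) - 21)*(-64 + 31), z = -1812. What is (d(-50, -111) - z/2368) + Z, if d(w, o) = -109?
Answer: 1362053/592 ≈ 2300.8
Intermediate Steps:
Z = 2409 (Z = (-52 - 21)*(-33) = -73*(-33) = 2409)
(d(-50, -111) - z/2368) + Z = (-109 - (-1812)/2368) + 2409 = (-109 - 1*(-453/592)) + 2409 = (-109 + 453/592) + 2409 = -64075/592 + 2409 = 1362053/592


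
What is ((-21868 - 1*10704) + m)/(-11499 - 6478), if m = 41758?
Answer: -9186/17977 ≈ -0.51099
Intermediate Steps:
((-21868 - 1*10704) + m)/(-11499 - 6478) = ((-21868 - 1*10704) + 41758)/(-11499 - 6478) = ((-21868 - 10704) + 41758)/(-17977) = (-32572 + 41758)*(-1/17977) = 9186*(-1/17977) = -9186/17977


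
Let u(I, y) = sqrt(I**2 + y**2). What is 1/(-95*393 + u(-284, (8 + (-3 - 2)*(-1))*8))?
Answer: -37335/1393810753 - 4*sqrt(5717)/1393810753 ≈ -2.7003e-5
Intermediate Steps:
1/(-95*393 + u(-284, (8 + (-3 - 2)*(-1))*8)) = 1/(-95*393 + sqrt((-284)**2 + ((8 + (-3 - 2)*(-1))*8)**2)) = 1/(-37335 + sqrt(80656 + ((8 - 5*(-1))*8)**2)) = 1/(-37335 + sqrt(80656 + ((8 + 5)*8)**2)) = 1/(-37335 + sqrt(80656 + (13*8)**2)) = 1/(-37335 + sqrt(80656 + 104**2)) = 1/(-37335 + sqrt(80656 + 10816)) = 1/(-37335 + sqrt(91472)) = 1/(-37335 + 4*sqrt(5717))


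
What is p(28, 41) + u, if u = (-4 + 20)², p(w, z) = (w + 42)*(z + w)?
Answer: 5086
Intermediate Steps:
p(w, z) = (42 + w)*(w + z)
u = 256 (u = 16² = 256)
p(28, 41) + u = (28² + 42*28 + 42*41 + 28*41) + 256 = (784 + 1176 + 1722 + 1148) + 256 = 4830 + 256 = 5086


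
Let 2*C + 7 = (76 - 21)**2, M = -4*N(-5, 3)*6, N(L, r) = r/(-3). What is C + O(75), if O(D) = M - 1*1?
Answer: 1532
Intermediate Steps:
N(L, r) = -r/3 (N(L, r) = r*(-1/3) = -r/3)
M = 24 (M = -(-4)*3/3*6 = -4*(-1)*6 = 4*6 = 24)
C = 1509 (C = -7/2 + (76 - 21)**2/2 = -7/2 + (1/2)*55**2 = -7/2 + (1/2)*3025 = -7/2 + 3025/2 = 1509)
O(D) = 23 (O(D) = 24 - 1*1 = 24 - 1 = 23)
C + O(75) = 1509 + 23 = 1532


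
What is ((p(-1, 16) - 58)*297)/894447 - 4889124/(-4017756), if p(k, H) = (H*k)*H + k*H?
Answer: 36845203971/33274720379 ≈ 1.1073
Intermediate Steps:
p(k, H) = H*k + k*H**2 (p(k, H) = k*H**2 + H*k = H*k + k*H**2)
((p(-1, 16) - 58)*297)/894447 - 4889124/(-4017756) = ((16*(-1)*(1 + 16) - 58)*297)/894447 - 4889124/(-4017756) = ((16*(-1)*17 - 58)*297)*(1/894447) - 4889124*(-1/4017756) = ((-272 - 58)*297)*(1/894447) + 407427/334813 = -330*297*(1/894447) + 407427/334813 = -98010*1/894447 + 407427/334813 = -10890/99383 + 407427/334813 = 36845203971/33274720379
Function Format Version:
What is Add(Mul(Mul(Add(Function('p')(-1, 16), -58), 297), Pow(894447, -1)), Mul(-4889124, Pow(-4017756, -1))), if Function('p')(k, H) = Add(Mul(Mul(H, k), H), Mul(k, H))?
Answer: Rational(36845203971, 33274720379) ≈ 1.1073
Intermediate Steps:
Function('p')(k, H) = Add(Mul(H, k), Mul(k, Pow(H, 2))) (Function('p')(k, H) = Add(Mul(k, Pow(H, 2)), Mul(H, k)) = Add(Mul(H, k), Mul(k, Pow(H, 2))))
Add(Mul(Mul(Add(Function('p')(-1, 16), -58), 297), Pow(894447, -1)), Mul(-4889124, Pow(-4017756, -1))) = Add(Mul(Mul(Add(Mul(16, -1, Add(1, 16)), -58), 297), Pow(894447, -1)), Mul(-4889124, Pow(-4017756, -1))) = Add(Mul(Mul(Add(Mul(16, -1, 17), -58), 297), Rational(1, 894447)), Mul(-4889124, Rational(-1, 4017756))) = Add(Mul(Mul(Add(-272, -58), 297), Rational(1, 894447)), Rational(407427, 334813)) = Add(Mul(Mul(-330, 297), Rational(1, 894447)), Rational(407427, 334813)) = Add(Mul(-98010, Rational(1, 894447)), Rational(407427, 334813)) = Add(Rational(-10890, 99383), Rational(407427, 334813)) = Rational(36845203971, 33274720379)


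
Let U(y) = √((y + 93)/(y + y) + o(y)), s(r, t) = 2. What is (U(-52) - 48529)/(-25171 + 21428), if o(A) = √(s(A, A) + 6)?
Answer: 48529/3743 - √(-1066 + 5408*√2)/194636 ≈ 12.965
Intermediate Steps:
o(A) = 2*√2 (o(A) = √(2 + 6) = √8 = 2*√2)
U(y) = √(2*√2 + (93 + y)/(2*y)) (U(y) = √((y + 93)/(y + y) + 2*√2) = √((93 + y)/((2*y)) + 2*√2) = √((93 + y)*(1/(2*y)) + 2*√2) = √((93 + y)/(2*y) + 2*√2) = √(2*√2 + (93 + y)/(2*y)))
(U(-52) - 48529)/(-25171 + 21428) = (√(2 + 8*√2 + 186/(-52))/2 - 48529)/(-25171 + 21428) = (√(2 + 8*√2 + 186*(-1/52))/2 - 48529)/(-3743) = (√(2 + 8*√2 - 93/26)/2 - 48529)*(-1/3743) = (√(-41/26 + 8*√2)/2 - 48529)*(-1/3743) = (-48529 + √(-41/26 + 8*√2)/2)*(-1/3743) = 48529/3743 - √(-41/26 + 8*√2)/7486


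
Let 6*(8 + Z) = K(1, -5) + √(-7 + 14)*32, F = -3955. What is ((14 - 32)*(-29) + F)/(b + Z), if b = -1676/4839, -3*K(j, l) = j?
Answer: -24314507418402/108338110247 - 15434276504256*√7/108338110247 ≈ -601.36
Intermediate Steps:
K(j, l) = -j/3
b = -1676/4839 (b = -1676*1/4839 = -1676/4839 ≈ -0.34635)
Z = -145/18 + 16*√7/3 (Z = -8 + (-⅓*1 + √(-7 + 14)*32)/6 = -8 + (-⅓ + √7*32)/6 = -8 + (-⅓ + 32*√7)/6 = -8 + (-1/18 + 16*√7/3) = -145/18 + 16*√7/3 ≈ 6.0551)
((14 - 32)*(-29) + F)/(b + Z) = ((14 - 32)*(-29) - 3955)/(-1676/4839 + (-145/18 + 16*√7/3)) = (-18*(-29) - 3955)/(-243941/29034 + 16*√7/3) = (522 - 3955)/(-243941/29034 + 16*√7/3) = -3433/(-243941/29034 + 16*√7/3)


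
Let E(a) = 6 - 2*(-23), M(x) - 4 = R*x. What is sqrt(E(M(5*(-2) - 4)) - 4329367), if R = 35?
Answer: 3*I*sqrt(481035) ≈ 2080.7*I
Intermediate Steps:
M(x) = 4 + 35*x
E(a) = 52 (E(a) = 6 + 46 = 52)
sqrt(E(M(5*(-2) - 4)) - 4329367) = sqrt(52 - 4329367) = sqrt(-4329315) = 3*I*sqrt(481035)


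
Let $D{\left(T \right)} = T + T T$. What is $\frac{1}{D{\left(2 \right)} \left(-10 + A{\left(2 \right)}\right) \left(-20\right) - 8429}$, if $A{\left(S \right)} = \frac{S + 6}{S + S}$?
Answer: $- \frac{1}{7469} \approx -0.00013389$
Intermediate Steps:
$D{\left(T \right)} = T + T^{2}$
$A{\left(S \right)} = \frac{6 + S}{2 S}$
$\frac{1}{D{\left(2 \right)} \left(-10 + A{\left(2 \right)}\right) \left(-20\right) - 8429} = \frac{1}{2 \left(1 + 2\right) \left(-10 + \frac{6 + 2}{2 \cdot 2}\right) \left(-20\right) - 8429} = \frac{1}{2 \cdot 3 \left(-10 + \frac{1}{2} \cdot \frac{1}{2} \cdot 8\right) \left(-20\right) - 8429} = \frac{1}{6 \left(-10 + 2\right) \left(-20\right) - 8429} = \frac{1}{6 \left(-8\right) \left(-20\right) - 8429} = \frac{1}{\left(-48\right) \left(-20\right) - 8429} = \frac{1}{960 - 8429} = \frac{1}{-7469} = - \frac{1}{7469}$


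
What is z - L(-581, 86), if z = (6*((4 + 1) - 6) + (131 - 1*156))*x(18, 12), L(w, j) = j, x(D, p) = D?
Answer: -644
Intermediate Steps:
z = -558 (z = (6*((4 + 1) - 6) + (131 - 1*156))*18 = (6*(5 - 6) + (131 - 156))*18 = (6*(-1) - 25)*18 = (-6 - 25)*18 = -31*18 = -558)
z - L(-581, 86) = -558 - 1*86 = -558 - 86 = -644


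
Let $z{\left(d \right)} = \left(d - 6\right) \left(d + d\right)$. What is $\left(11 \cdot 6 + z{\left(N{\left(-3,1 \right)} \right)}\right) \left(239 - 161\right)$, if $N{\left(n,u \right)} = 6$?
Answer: $5148$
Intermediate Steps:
$z{\left(d \right)} = 2 d \left(-6 + d\right)$ ($z{\left(d \right)} = \left(-6 + d\right) 2 d = 2 d \left(-6 + d\right)$)
$\left(11 \cdot 6 + z{\left(N{\left(-3,1 \right)} \right)}\right) \left(239 - 161\right) = \left(11 \cdot 6 + 2 \cdot 6 \left(-6 + 6\right)\right) \left(239 - 161\right) = \left(66 + 2 \cdot 6 \cdot 0\right) 78 = \left(66 + 0\right) 78 = 66 \cdot 78 = 5148$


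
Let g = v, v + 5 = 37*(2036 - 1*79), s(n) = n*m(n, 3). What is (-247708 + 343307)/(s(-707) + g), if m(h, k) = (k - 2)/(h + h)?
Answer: 27314/20687 ≈ 1.3203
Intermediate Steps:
m(h, k) = (-2 + k)/(2*h) (m(h, k) = (-2 + k)/((2*h)) = (-2 + k)*(1/(2*h)) = (-2 + k)/(2*h))
s(n) = 1/2 (s(n) = n*((-2 + 3)/(2*n)) = n*((1/2)*1/n) = n*(1/(2*n)) = 1/2)
v = 72404 (v = -5 + 37*(2036 - 1*79) = -5 + 37*(2036 - 79) = -5 + 37*1957 = -5 + 72409 = 72404)
g = 72404
(-247708 + 343307)/(s(-707) + g) = (-247708 + 343307)/(1/2 + 72404) = 95599/(144809/2) = 95599*(2/144809) = 27314/20687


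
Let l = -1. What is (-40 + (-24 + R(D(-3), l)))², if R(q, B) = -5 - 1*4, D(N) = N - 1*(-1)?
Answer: 5329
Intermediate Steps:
D(N) = 1 + N (D(N) = N + 1 = 1 + N)
R(q, B) = -9 (R(q, B) = -5 - 4 = -9)
(-40 + (-24 + R(D(-3), l)))² = (-40 + (-24 - 9))² = (-40 - 33)² = (-73)² = 5329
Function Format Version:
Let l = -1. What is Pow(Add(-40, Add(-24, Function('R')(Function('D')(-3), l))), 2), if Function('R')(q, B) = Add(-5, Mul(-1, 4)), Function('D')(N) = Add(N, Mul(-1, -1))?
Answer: 5329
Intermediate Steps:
Function('D')(N) = Add(1, N) (Function('D')(N) = Add(N, 1) = Add(1, N))
Function('R')(q, B) = -9 (Function('R')(q, B) = Add(-5, -4) = -9)
Pow(Add(-40, Add(-24, Function('R')(Function('D')(-3), l))), 2) = Pow(Add(-40, Add(-24, -9)), 2) = Pow(Add(-40, -33), 2) = Pow(-73, 2) = 5329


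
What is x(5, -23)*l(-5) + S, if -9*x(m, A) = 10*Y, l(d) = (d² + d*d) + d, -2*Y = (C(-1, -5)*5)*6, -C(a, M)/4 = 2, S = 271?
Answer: -5729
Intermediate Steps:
C(a, M) = -8 (C(a, M) = -4*2 = -8)
Y = 120 (Y = -(-8*5)*6/2 = -(-20)*6 = -½*(-240) = 120)
l(d) = d + 2*d² (l(d) = (d² + d²) + d = 2*d² + d = d + 2*d²)
x(m, A) = -400/3 (x(m, A) = -10*120/9 = -⅑*1200 = -400/3)
x(5, -23)*l(-5) + S = -(-2000)*(1 + 2*(-5))/3 + 271 = -(-2000)*(1 - 10)/3 + 271 = -(-2000)*(-9)/3 + 271 = -400/3*45 + 271 = -6000 + 271 = -5729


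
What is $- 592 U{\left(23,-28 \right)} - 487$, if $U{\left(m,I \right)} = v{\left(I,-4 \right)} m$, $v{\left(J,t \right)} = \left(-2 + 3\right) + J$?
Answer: $367145$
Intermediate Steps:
$v{\left(J,t \right)} = 1 + J$
$U{\left(m,I \right)} = m \left(1 + I\right)$ ($U{\left(m,I \right)} = \left(1 + I\right) m = m \left(1 + I\right)$)
$- 592 U{\left(23,-28 \right)} - 487 = - 592 \cdot 23 \left(1 - 28\right) - 487 = - 592 \cdot 23 \left(-27\right) - 487 = \left(-592\right) \left(-621\right) - 487 = 367632 - 487 = 367145$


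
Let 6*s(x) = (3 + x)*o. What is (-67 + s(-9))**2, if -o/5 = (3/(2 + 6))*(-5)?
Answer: 373321/64 ≈ 5833.1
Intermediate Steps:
o = 75/8 (o = -5*3/(2 + 6)*(-5) = -5*3/8*(-5) = -5*(1/8)*3*(-5) = -15*(-5)/8 = -5*(-15/8) = 75/8 ≈ 9.3750)
s(x) = 75/16 + 25*x/16 (s(x) = ((3 + x)*(75/8))/6 = (225/8 + 75*x/8)/6 = 75/16 + 25*x/16)
(-67 + s(-9))**2 = (-67 + (75/16 + (25/16)*(-9)))**2 = (-67 + (75/16 - 225/16))**2 = (-67 - 75/8)**2 = (-611/8)**2 = 373321/64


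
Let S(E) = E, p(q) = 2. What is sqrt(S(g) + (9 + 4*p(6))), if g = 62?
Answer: sqrt(79) ≈ 8.8882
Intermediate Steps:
sqrt(S(g) + (9 + 4*p(6))) = sqrt(62 + (9 + 4*2)) = sqrt(62 + (9 + 8)) = sqrt(62 + 17) = sqrt(79)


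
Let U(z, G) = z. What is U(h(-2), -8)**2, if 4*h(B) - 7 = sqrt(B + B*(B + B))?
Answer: (7 + sqrt(6))**2/16 ≈ 5.5808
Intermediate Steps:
h(B) = 7/4 + sqrt(B + 2*B**2)/4 (h(B) = 7/4 + sqrt(B + B*(B + B))/4 = 7/4 + sqrt(B + B*(2*B))/4 = 7/4 + sqrt(B + 2*B**2)/4)
U(h(-2), -8)**2 = (7/4 + sqrt(-2*(1 + 2*(-2)))/4)**2 = (7/4 + sqrt(-2*(1 - 4))/4)**2 = (7/4 + sqrt(-2*(-3))/4)**2 = (7/4 + sqrt(6)/4)**2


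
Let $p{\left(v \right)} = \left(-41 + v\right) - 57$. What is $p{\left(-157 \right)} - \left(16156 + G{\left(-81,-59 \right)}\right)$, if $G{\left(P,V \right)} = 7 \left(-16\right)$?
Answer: $-16299$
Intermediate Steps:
$G{\left(P,V \right)} = -112$
$p{\left(v \right)} = -98 + v$
$p{\left(-157 \right)} - \left(16156 + G{\left(-81,-59 \right)}\right) = \left(-98 - 157\right) - 16044 = -255 + \left(-16156 + 112\right) = -255 - 16044 = -16299$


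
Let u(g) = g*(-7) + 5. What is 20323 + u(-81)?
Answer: 20895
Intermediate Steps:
u(g) = 5 - 7*g (u(g) = -7*g + 5 = 5 - 7*g)
20323 + u(-81) = 20323 + (5 - 7*(-81)) = 20323 + (5 + 567) = 20323 + 572 = 20895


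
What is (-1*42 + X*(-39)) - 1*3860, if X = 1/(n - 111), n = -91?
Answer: -788165/202 ≈ -3901.8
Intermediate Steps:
X = -1/202 (X = 1/(-91 - 111) = 1/(-202) = -1/202 ≈ -0.0049505)
(-1*42 + X*(-39)) - 1*3860 = (-1*42 - 1/202*(-39)) - 1*3860 = (-42 + 39/202) - 3860 = -8445/202 - 3860 = -788165/202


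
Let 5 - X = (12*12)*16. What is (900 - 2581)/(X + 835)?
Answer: 1681/1464 ≈ 1.1482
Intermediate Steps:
X = -2299 (X = 5 - 12*12*16 = 5 - 144*16 = 5 - 1*2304 = 5 - 2304 = -2299)
(900 - 2581)/(X + 835) = (900 - 2581)/(-2299 + 835) = -1681/(-1464) = -1681*(-1/1464) = 1681/1464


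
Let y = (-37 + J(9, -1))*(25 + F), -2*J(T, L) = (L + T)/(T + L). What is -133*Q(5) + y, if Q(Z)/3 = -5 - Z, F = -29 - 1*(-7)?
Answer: 7755/2 ≈ 3877.5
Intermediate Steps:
F = -22 (F = -29 + 7 = -22)
Q(Z) = -15 - 3*Z (Q(Z) = 3*(-5 - Z) = -15 - 3*Z)
J(T, L) = -½ (J(T, L) = -(L + T)/(2*(T + L)) = -(L + T)/(2*(L + T)) = -½*1 = -½)
y = -225/2 (y = (-37 - ½)*(25 - 22) = -75/2*3 = -225/2 ≈ -112.50)
-133*Q(5) + y = -133*(-15 - 3*5) - 225/2 = -133*(-15 - 15) - 225/2 = -133*(-30) - 225/2 = 3990 - 225/2 = 7755/2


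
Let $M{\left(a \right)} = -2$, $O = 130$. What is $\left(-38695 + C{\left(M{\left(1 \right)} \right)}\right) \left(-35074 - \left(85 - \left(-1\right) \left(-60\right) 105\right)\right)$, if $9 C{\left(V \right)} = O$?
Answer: $\frac{10046539375}{9} \approx 1.1163 \cdot 10^{9}$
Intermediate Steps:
$C{\left(V \right)} = \frac{130}{9}$ ($C{\left(V \right)} = \frac{1}{9} \cdot 130 = \frac{130}{9}$)
$\left(-38695 + C{\left(M{\left(1 \right)} \right)}\right) \left(-35074 - \left(85 - \left(-1\right) \left(-60\right) 105\right)\right) = \left(-38695 + \frac{130}{9}\right) \left(-35074 - \left(85 - \left(-1\right) \left(-60\right) 105\right)\right) = - \frac{348125 \left(-35074 + \left(-85 + 60 \cdot 105\right)\right)}{9} = - \frac{348125 \left(-35074 + \left(-85 + 6300\right)\right)}{9} = - \frac{348125 \left(-35074 + 6215\right)}{9} = \left(- \frac{348125}{9}\right) \left(-28859\right) = \frac{10046539375}{9}$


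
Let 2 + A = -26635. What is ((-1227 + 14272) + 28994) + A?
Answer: 15402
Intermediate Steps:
A = -26637 (A = -2 - 26635 = -26637)
((-1227 + 14272) + 28994) + A = ((-1227 + 14272) + 28994) - 26637 = (13045 + 28994) - 26637 = 42039 - 26637 = 15402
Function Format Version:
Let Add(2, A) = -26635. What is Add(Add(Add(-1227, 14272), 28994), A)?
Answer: 15402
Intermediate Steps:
A = -26637 (A = Add(-2, -26635) = -26637)
Add(Add(Add(-1227, 14272), 28994), A) = Add(Add(Add(-1227, 14272), 28994), -26637) = Add(Add(13045, 28994), -26637) = Add(42039, -26637) = 15402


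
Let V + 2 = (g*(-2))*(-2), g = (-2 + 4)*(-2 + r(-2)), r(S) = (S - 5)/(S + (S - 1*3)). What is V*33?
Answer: -330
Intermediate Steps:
r(S) = (-5 + S)/(-3 + 2*S) (r(S) = (-5 + S)/(S + (S - 3)) = (-5 + S)/(S + (-3 + S)) = (-5 + S)/(-3 + 2*S))
g = -2 (g = (-2 + 4)*(-2 + (-5 - 2)/(-3 + 2*(-2))) = 2*(-2 - 7/(-3 - 4)) = 2*(-2 - 7/(-7)) = 2*(-2 - ⅐*(-7)) = 2*(-2 + 1) = 2*(-1) = -2)
V = -10 (V = -2 - 2*(-2)*(-2) = -2 + 4*(-2) = -2 - 8 = -10)
V*33 = -10*33 = -330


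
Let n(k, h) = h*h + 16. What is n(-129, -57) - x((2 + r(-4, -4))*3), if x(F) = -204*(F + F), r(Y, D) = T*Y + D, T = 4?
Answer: -18767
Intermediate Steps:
r(Y, D) = D + 4*Y (r(Y, D) = 4*Y + D = D + 4*Y)
n(k, h) = 16 + h² (n(k, h) = h² + 16 = 16 + h²)
x(F) = -408*F
n(-129, -57) - x((2 + r(-4, -4))*3) = (16 + (-57)²) - (-408)*(2 + (-4 + 4*(-4)))*3 = (16 + 3249) - (-408)*(2 + (-4 - 16))*3 = 3265 - (-408)*(2 - 20)*3 = 3265 - (-408)*(-18*3) = 3265 - (-408)*(-54) = 3265 - 1*22032 = 3265 - 22032 = -18767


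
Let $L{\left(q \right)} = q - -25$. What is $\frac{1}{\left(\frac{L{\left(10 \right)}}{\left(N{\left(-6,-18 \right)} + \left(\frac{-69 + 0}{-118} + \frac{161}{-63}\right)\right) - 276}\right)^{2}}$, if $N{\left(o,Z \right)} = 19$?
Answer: $\frac{75639850729}{1381608900} \approx 54.748$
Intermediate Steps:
$L{\left(q \right)} = 25 + q$ ($L{\left(q \right)} = q + 25 = 25 + q$)
$\frac{1}{\left(\frac{L{\left(10 \right)}}{\left(N{\left(-6,-18 \right)} + \left(\frac{-69 + 0}{-118} + \frac{161}{-63}\right)\right) - 276}\right)^{2}} = \frac{1}{\left(\frac{25 + 10}{\left(19 + \left(\frac{-69 + 0}{-118} + \frac{161}{-63}\right)\right) - 276}\right)^{2}} = \frac{1}{\left(\frac{35}{\left(19 + \left(\left(-69\right) \left(- \frac{1}{118}\right) + 161 \left(- \frac{1}{63}\right)\right)\right) - 276}\right)^{2}} = \frac{1}{\left(\frac{35}{\left(19 + \left(\frac{69}{118} - \frac{23}{9}\right)\right) - 276}\right)^{2}} = \frac{1}{\left(\frac{35}{\left(19 - \frac{2093}{1062}\right) - 276}\right)^{2}} = \frac{1}{\left(\frac{35}{\frac{18085}{1062} - 276}\right)^{2}} = \frac{1}{\left(\frac{35}{- \frac{275027}{1062}}\right)^{2}} = \frac{1}{\left(35 \left(- \frac{1062}{275027}\right)\right)^{2}} = \frac{1}{\left(- \frac{37170}{275027}\right)^{2}} = \frac{1}{\frac{1381608900}{75639850729}} = \frac{75639850729}{1381608900}$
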